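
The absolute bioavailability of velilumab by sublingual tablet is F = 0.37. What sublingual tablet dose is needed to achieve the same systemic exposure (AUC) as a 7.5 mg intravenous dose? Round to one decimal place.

D_sublingual = 20.3 mg

For equal systemic exposure: F × D_ev = D_iv
D_ev = D_iv / F = 7.5 / 0.37 = 20.2703 mg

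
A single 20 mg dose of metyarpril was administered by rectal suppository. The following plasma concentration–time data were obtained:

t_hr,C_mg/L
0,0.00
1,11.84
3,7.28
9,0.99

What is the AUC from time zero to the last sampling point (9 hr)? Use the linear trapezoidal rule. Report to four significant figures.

AUC = 49.85 mg/L·hr

Trapezoidal AUC_0→9:
  [0→1]: (0.00+11.84)/2 × 1 = 5.92
  [1→3]: (11.84+7.28)/2 × 2 = 19.12
  [3→9]: (7.28+0.99)/2 × 6 = 24.81
  Sum = 49.85 mg/L·hr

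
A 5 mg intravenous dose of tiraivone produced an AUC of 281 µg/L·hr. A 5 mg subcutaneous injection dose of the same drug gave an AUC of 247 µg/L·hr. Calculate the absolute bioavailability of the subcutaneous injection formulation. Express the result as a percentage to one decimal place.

F = 87.9%

F = (AUC_ev / D_ev) / (AUC_iv / D_iv)
  = (247/5) / (281/5)
  = 49.4 / 56.2 = 0.8790
  = 87.90%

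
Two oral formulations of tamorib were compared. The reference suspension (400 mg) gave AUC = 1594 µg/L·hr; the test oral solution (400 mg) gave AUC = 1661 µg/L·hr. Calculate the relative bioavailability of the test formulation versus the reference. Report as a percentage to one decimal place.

F_rel = 104.2%

F_rel = (AUC_test/D_test) / (AUC_ref/D_ref)
      = (1661/400) / (1594/400)
      = 4.1525 / 3.985 = 1.0420 = 104.20%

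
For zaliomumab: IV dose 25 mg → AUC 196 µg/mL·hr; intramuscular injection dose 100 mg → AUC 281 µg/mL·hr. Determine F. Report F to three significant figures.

F = (AUC_ev / D_ev) / (AUC_iv / D_iv)
  = (281/100) / (196/25)
  = 2.81 / 7.84 = 0.3584

F = 0.358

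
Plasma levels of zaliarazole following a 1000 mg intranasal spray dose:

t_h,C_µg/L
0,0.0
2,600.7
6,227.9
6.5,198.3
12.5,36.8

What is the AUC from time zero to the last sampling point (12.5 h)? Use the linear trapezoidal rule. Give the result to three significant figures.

AUC = 3070 µg/L·h

Trapezoidal AUC_0→12.5:
  [0→2]: (0.0+600.7)/2 × 2 = 600.7
  [2→6]: (600.7+227.9)/2 × 4 = 1657.2
  [6→6.5]: (227.9+198.3)/2 × 0.5 = 106.55
  [6.5→12.5]: (198.3+36.8)/2 × 6 = 705.3
  Sum = 3069.75 µg/L·h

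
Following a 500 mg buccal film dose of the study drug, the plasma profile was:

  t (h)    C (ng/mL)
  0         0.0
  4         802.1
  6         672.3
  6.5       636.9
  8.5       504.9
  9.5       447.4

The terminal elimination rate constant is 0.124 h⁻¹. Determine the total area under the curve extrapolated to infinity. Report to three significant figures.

Trapezoidal AUC_0→9.5:
  [0→4]: (0.0+802.1)/2 × 4 = 1604.2
  [4→6]: (802.1+672.3)/2 × 2 = 1474.4
  [6→6.5]: (672.3+636.9)/2 × 0.5 = 327.3
  [6.5→8.5]: (636.9+504.9)/2 × 2 = 1141.8
  [8.5→9.5]: (504.9+447.4)/2 × 1 = 476.15
  Sum = 5023.85 ng/mL·h
Extrapolated tail: C_last / k_e = 447.4 / 0.124 = 3608.065
AUC_0→∞ = 5023.85 + 3608.065 = 8631.915 ng/mL·h

AUC = 8630 ng/mL·h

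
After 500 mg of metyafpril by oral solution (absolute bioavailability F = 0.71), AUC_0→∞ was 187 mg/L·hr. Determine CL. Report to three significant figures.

CL = F × Dose / AUC_0→∞
   = 0.71 × 500 / 187 = 1.8984 L/hr

CL = 1.90 L/hr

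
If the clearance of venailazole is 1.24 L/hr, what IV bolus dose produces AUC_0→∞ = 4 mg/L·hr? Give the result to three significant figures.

Dose_iv = CL × AUC_0→∞
     = 1.24 × 4 = 4.96 mg

Dose = 4.96 mg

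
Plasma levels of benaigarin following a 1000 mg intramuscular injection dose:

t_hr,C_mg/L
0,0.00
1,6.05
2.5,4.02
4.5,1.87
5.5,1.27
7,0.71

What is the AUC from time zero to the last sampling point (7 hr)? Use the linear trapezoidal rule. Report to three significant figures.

AUC = 19.5 mg/L·hr

Trapezoidal AUC_0→7:
  [0→1]: (0.00+6.05)/2 × 1 = 3.025
  [1→2.5]: (6.05+4.02)/2 × 1.5 = 7.5525
  [2.5→4.5]: (4.02+1.87)/2 × 2 = 5.89
  [4.5→5.5]: (1.87+1.27)/2 × 1 = 1.57
  [5.5→7]: (1.27+0.71)/2 × 1.5 = 1.485
  Sum = 19.5225 mg/L·hr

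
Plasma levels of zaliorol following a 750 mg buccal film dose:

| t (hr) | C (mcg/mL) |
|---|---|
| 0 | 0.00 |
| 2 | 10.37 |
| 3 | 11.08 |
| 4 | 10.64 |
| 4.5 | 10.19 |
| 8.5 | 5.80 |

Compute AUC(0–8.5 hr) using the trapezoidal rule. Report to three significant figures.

Trapezoidal AUC_0→8.5:
  [0→2]: (0.00+10.37)/2 × 2 = 10.37
  [2→3]: (10.37+11.08)/2 × 1 = 10.725
  [3→4]: (11.08+10.64)/2 × 1 = 10.86
  [4→4.5]: (10.64+10.19)/2 × 0.5 = 5.2075
  [4.5→8.5]: (10.19+5.80)/2 × 4 = 31.98
  Sum = 69.1425 mcg/mL·hr

AUC = 69.1 mcg/mL·hr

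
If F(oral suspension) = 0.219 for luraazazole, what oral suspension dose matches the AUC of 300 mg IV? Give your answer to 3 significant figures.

D_oral = 1370 mg

For equal systemic exposure: F × D_ev = D_iv
D_ev = D_iv / F = 300 / 0.219 = 1369.86 mg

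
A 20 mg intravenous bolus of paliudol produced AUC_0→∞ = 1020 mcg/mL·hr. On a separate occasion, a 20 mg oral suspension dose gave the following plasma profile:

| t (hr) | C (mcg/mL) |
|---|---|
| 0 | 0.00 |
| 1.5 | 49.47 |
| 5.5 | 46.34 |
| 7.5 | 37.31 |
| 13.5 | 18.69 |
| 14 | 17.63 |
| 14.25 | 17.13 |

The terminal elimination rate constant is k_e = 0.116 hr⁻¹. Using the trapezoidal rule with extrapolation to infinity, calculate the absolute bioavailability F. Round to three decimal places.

F = 0.629

Trapezoidal AUC_0→14.25 (oral suspension):
  [0→1.5]: (0.00+49.47)/2 × 1.5 = 37.1025
  [1.5→5.5]: (49.47+46.34)/2 × 4 = 191.62
  [5.5→7.5]: (46.34+37.31)/2 × 2 = 83.65
  [7.5→13.5]: (37.31+18.69)/2 × 6 = 168.0
  [13.5→14]: (18.69+17.63)/2 × 0.5 = 9.08
  [14→14.25]: (17.63+17.13)/2 × 0.25 = 4.345
  Sum = 493.7975 mcg/mL·hr
Tail: C_last/k_e = 17.13/0.116 = 147.672
AUC_0→∞ (oral suspension) = 493.7975 + 147.672 = 641.4695 mcg/mL·hr
F = (AUC_ev/D_ev)/(AUC_iv/D_iv) = (641.4695/20)/(1020/20) = 32.073475/51 = 0.6289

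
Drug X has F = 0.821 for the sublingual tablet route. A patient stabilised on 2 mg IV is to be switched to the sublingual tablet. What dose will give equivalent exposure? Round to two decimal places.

D_sublingual = 2.44 mg

For equal systemic exposure: F × D_ev = D_iv
D_ev = D_iv / F = 2 / 0.821 = 2.43605 mg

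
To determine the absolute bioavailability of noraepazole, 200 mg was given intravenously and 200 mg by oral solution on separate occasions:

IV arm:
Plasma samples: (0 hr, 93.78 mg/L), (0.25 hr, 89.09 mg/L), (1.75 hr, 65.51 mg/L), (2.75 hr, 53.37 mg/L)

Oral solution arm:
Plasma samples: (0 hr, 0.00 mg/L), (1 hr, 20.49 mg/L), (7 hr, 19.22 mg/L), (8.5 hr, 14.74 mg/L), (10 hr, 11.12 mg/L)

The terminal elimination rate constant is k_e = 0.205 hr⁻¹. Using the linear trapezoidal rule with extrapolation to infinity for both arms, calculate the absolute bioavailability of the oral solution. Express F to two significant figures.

Trapezoidal AUC_0→2.75 (IV):
  [0→0.25]: (93.78+89.09)/2 × 0.25 = 22.85875
  [0.25→1.75]: (89.09+65.51)/2 × 1.5 = 115.95
  [1.75→2.75]: (65.51+53.37)/2 × 1 = 59.44
  Sum = 198.24875 mg/L·hr
IV tail: 53.37/0.205 = 260.341; AUC_iv,0→∞ = 198.24875 + 260.341 = 458.58975 mg/L·hr
Trapezoidal AUC_0→10 (oral solution):
  [0→1]: (0.00+20.49)/2 × 1 = 10.245
  [1→7]: (20.49+19.22)/2 × 6 = 119.13
  [7→8.5]: (19.22+14.74)/2 × 1.5 = 25.47
  [8.5→10]: (14.74+11.12)/2 × 1.5 = 19.395
  Sum = 174.24 mg/L·hr
oral solution tail: 11.12/0.205 = 54.244; AUC_ev,0→∞ = 174.24 + 54.244 = 228.484 mg/L·hr
F = (AUC_ev/D_ev)/(AUC_iv/D_iv) = (228.484/200)/(458.58975/200) = 1.14242/2.29295 = 0.4982

F = 0.50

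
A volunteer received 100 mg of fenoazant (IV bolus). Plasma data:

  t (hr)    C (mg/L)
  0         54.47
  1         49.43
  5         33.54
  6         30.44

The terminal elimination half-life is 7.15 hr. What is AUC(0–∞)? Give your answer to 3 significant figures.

Trapezoidal AUC_0→6:
  [0→1]: (54.47+49.43)/2 × 1 = 51.95
  [1→5]: (49.43+33.54)/2 × 4 = 165.94
  [5→6]: (33.54+30.44)/2 × 1 = 31.99
  Sum = 249.88 mg/L·hr
k_e = ln2 / t½ = 0.693147 / 7.15 = 0.0969 hr^-1
Extrapolated tail: C_last / k_e = 30.44 / 0.0969 = 314.138
AUC_0→∞ = 249.88 + 314.138 = 564.018 mg/L·hr

AUC = 564 mg/L·hr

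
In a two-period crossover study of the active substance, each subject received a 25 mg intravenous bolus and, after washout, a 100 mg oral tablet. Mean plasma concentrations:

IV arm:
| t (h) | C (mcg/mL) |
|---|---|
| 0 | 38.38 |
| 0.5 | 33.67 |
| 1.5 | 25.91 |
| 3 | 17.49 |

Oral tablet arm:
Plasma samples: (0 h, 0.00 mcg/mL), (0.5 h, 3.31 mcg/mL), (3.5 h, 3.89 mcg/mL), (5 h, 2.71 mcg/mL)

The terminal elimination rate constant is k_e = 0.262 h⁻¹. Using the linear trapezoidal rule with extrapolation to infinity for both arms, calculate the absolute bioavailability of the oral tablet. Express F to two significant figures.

Trapezoidal AUC_0→3 (IV):
  [0→0.5]: (38.38+33.67)/2 × 0.5 = 18.0125
  [0.5→1.5]: (33.67+25.91)/2 × 1 = 29.79
  [1.5→3]: (25.91+17.49)/2 × 1.5 = 32.55
  Sum = 80.3525 mcg/mL·h
IV tail: 17.49/0.262 = 66.756; AUC_iv,0→∞ = 80.3525 + 66.756 = 147.1085 mcg/mL·h
Trapezoidal AUC_0→5 (oral tablet):
  [0→0.5]: (0.00+3.31)/2 × 0.5 = 0.8275
  [0.5→3.5]: (3.31+3.89)/2 × 3 = 10.8
  [3.5→5]: (3.89+2.71)/2 × 1.5 = 4.95
  Sum = 16.5775 mcg/mL·h
oral tablet tail: 2.71/0.262 = 10.344; AUC_ev,0→∞ = 16.5775 + 10.344 = 26.9215 mcg/mL·h
F = (AUC_ev/D_ev)/(AUC_iv/D_iv) = (26.9215/100)/(147.1085/25) = 0.269215/5.88434 = 0.0458

F = 0.046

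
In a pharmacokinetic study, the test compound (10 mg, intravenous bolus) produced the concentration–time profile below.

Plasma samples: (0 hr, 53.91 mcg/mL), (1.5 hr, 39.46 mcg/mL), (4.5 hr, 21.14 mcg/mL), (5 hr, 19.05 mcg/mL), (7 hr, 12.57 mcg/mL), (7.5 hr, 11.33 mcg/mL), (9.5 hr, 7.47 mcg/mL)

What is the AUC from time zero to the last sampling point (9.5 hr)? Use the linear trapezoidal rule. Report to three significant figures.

Trapezoidal AUC_0→9.5:
  [0→1.5]: (53.91+39.46)/2 × 1.5 = 70.0275
  [1.5→4.5]: (39.46+21.14)/2 × 3 = 90.9
  [4.5→5]: (21.14+19.05)/2 × 0.5 = 10.0475
  [5→7]: (19.05+12.57)/2 × 2 = 31.62
  [7→7.5]: (12.57+11.33)/2 × 0.5 = 5.975
  [7.5→9.5]: (11.33+7.47)/2 × 2 = 18.8
  Sum = 227.37 mcg/mL·hr

AUC = 227 mcg/mL·hr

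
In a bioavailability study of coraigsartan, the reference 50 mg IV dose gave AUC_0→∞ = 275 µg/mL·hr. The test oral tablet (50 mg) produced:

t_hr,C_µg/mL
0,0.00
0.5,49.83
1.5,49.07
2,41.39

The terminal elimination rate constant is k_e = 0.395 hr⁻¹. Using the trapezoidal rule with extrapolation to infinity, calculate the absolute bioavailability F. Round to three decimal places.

F = 0.688

Trapezoidal AUC_0→2 (oral tablet):
  [0→0.5]: (0.00+49.83)/2 × 0.5 = 12.4575
  [0.5→1.5]: (49.83+49.07)/2 × 1 = 49.45
  [1.5→2]: (49.07+41.39)/2 × 0.5 = 22.615
  Sum = 84.5225 µg/mL·hr
Tail: C_last/k_e = 41.39/0.395 = 104.785
AUC_0→∞ (oral tablet) = 84.5225 + 104.785 = 189.3075 µg/mL·hr
F = (AUC_ev/D_ev)/(AUC_iv/D_iv) = (189.3075/50)/(275/50) = 3.78615/5.5 = 0.6884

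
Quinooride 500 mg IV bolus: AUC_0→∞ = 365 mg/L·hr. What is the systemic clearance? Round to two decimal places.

CL = Dose_iv / AUC_0→∞
   = 500 / 365 = 1.36986 L/hr

CL = 1.37 L/hr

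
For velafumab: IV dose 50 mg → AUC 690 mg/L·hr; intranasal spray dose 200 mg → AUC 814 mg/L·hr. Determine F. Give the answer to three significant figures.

F = 0.295

F = (AUC_ev / D_ev) / (AUC_iv / D_iv)
  = (814/200) / (690/50)
  = 4.07 / 13.8 = 0.2949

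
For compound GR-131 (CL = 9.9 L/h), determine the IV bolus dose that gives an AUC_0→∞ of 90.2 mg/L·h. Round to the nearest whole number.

Dose_iv = CL × AUC_0→∞
     = 9.9 × 90.2 = 892.98 mg

Dose = 893 mg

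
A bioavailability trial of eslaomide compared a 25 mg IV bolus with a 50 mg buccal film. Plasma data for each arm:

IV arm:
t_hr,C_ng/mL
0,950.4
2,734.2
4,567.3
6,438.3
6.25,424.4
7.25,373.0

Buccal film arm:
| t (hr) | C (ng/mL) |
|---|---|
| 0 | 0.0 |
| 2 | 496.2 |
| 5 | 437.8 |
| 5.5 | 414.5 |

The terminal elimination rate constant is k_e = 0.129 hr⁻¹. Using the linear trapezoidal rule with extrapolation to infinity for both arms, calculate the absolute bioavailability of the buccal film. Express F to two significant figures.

F = 0.36

Trapezoidal AUC_0→7.25 (IV):
  [0→2]: (950.4+734.2)/2 × 2 = 1684.6
  [2→4]: (734.2+567.3)/2 × 2 = 1301.5
  [4→6]: (567.3+438.3)/2 × 2 = 1005.6
  [6→6.25]: (438.3+424.4)/2 × 0.25 = 107.8375
  [6.25→7.25]: (424.4+373.0)/2 × 1 = 398.7
  Sum = 4498.2375 ng/mL·hr
IV tail: 373.0/0.129 = 2891.473; AUC_iv,0→∞ = 4498.2375 + 2891.473 = 7389.7105 ng/mL·hr
Trapezoidal AUC_0→5.5 (buccal film):
  [0→2]: (0.0+496.2)/2 × 2 = 496.2
  [2→5]: (496.2+437.8)/2 × 3 = 1401.0
  [5→5.5]: (437.8+414.5)/2 × 0.5 = 213.075
  Sum = 2110.275 ng/mL·hr
buccal film tail: 414.5/0.129 = 3213.178; AUC_ev,0→∞ = 2110.275 + 3213.178 = 5323.453 ng/mL·hr
F = (AUC_ev/D_ev)/(AUC_iv/D_iv) = (5323.453/50)/(7389.7105/25) = 106.46906/295.58842 = 0.3602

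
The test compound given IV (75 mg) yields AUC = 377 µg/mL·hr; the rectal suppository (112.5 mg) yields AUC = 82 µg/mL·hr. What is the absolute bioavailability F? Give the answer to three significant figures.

F = (AUC_ev / D_ev) / (AUC_iv / D_iv)
  = (82/112.5) / (377/75)
  = 0.728889 / 5.02667 = 0.1450

F = 0.145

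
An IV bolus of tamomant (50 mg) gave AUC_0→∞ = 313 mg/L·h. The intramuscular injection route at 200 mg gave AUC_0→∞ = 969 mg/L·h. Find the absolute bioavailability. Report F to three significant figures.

F = (AUC_ev / D_ev) / (AUC_iv / D_iv)
  = (969/200) / (313/50)
  = 4.845 / 6.26 = 0.7740

F = 0.774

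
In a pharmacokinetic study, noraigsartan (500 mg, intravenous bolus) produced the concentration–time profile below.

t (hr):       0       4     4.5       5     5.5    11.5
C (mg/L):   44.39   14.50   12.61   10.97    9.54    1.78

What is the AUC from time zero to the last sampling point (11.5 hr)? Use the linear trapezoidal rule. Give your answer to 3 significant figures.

AUC = 170 mg/L·hr

Trapezoidal AUC_0→11.5:
  [0→4]: (44.39+14.50)/2 × 4 = 117.78
  [4→4.5]: (14.50+12.61)/2 × 0.5 = 6.7775
  [4.5→5]: (12.61+10.97)/2 × 0.5 = 5.895
  [5→5.5]: (10.97+9.54)/2 × 0.5 = 5.1275
  [5.5→11.5]: (9.54+1.78)/2 × 6 = 33.96
  Sum = 169.54 mg/L·hr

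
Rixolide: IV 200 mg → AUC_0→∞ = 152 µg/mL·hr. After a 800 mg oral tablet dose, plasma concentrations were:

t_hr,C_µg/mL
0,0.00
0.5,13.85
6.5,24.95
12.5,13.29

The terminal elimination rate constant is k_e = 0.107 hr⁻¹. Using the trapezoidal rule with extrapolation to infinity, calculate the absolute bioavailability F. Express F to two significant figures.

Trapezoidal AUC_0→12.5 (oral tablet):
  [0→0.5]: (0.00+13.85)/2 × 0.5 = 3.4625
  [0.5→6.5]: (13.85+24.95)/2 × 6 = 116.4
  [6.5→12.5]: (24.95+13.29)/2 × 6 = 114.72
  Sum = 234.5825 µg/mL·hr
Tail: C_last/k_e = 13.29/0.107 = 124.206
AUC_0→∞ (oral tablet) = 234.5825 + 124.206 = 358.7885 µg/mL·hr
F = (AUC_ev/D_ev)/(AUC_iv/D_iv) = (358.7885/800)/(152/200) = 0.448486/0.76 = 0.5901

F = 0.59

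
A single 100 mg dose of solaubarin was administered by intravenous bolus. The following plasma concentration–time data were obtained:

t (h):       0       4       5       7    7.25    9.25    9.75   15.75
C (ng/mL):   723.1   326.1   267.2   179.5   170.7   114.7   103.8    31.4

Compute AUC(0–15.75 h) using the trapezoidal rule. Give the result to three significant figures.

AUC = 3630 ng/mL·h

Trapezoidal AUC_0→15.75:
  [0→4]: (723.1+326.1)/2 × 4 = 2098.4
  [4→5]: (326.1+267.2)/2 × 1 = 296.65
  [5→7]: (267.2+179.5)/2 × 2 = 446.7
  [7→7.25]: (179.5+170.7)/2 × 0.25 = 43.775
  [7.25→9.25]: (170.7+114.7)/2 × 2 = 285.4
  [9.25→9.75]: (114.7+103.8)/2 × 0.5 = 54.625
  [9.75→15.75]: (103.8+31.4)/2 × 6 = 405.6
  Sum = 3631.15 ng/mL·h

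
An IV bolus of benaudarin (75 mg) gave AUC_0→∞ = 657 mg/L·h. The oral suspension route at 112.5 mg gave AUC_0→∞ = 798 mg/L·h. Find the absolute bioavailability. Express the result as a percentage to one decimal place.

F = 81.0%

F = (AUC_ev / D_ev) / (AUC_iv / D_iv)
  = (798/112.5) / (657/75)
  = 7.09333 / 8.76 = 0.8097
  = 80.97%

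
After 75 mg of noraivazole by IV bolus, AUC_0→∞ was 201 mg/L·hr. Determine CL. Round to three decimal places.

CL = 0.373 L/hr

CL = Dose_iv / AUC_0→∞
   = 75 / 201 = 0.373134 L/hr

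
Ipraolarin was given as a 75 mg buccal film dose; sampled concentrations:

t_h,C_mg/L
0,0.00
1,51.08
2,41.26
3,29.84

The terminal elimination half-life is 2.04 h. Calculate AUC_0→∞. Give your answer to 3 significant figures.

AUC = 195 mg/L·h

Trapezoidal AUC_0→3:
  [0→1]: (0.00+51.08)/2 × 1 = 25.54
  [1→2]: (51.08+41.26)/2 × 1 = 46.17
  [2→3]: (41.26+29.84)/2 × 1 = 35.55
  Sum = 107.26 mg/L·h
k_e = ln2 / t½ = 0.693147 / 2.04 = 0.3398 h^-1
Extrapolated tail: C_last / k_e = 29.84 / 0.3398 = 87.816
AUC_0→∞ = 107.26 + 87.816 = 195.076 mg/L·h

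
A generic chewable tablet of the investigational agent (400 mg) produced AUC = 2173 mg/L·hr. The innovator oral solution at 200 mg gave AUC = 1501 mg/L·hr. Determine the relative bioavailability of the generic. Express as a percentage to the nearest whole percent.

F_rel = (AUC_test/D_test) / (AUC_ref/D_ref)
      = (2173/400) / (1501/200)
      = 5.4325 / 7.505 = 0.7239 = 72.39%

F_rel = 72%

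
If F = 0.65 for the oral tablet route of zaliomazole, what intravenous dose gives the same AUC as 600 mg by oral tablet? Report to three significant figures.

Systemic exposure from an extravascular dose = F × D_ev, so the equivalent IV dose is F × D_ev.
D_iv = F × D_ev = 0.65 × 600 = 390 mg

D_iv = 390 mg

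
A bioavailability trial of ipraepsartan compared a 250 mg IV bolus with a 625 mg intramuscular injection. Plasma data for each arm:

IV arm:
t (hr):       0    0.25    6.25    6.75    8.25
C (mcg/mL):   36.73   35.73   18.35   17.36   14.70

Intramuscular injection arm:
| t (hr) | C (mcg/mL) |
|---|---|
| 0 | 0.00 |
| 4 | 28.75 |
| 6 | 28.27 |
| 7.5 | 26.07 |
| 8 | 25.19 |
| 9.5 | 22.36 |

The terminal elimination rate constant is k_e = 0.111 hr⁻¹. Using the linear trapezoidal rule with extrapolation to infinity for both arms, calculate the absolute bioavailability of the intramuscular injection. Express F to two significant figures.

F = 0.48

Trapezoidal AUC_0→8.25 (IV):
  [0→0.25]: (36.73+35.73)/2 × 0.25 = 9.0575
  [0.25→6.25]: (35.73+18.35)/2 × 6 = 162.24
  [6.25→6.75]: (18.35+17.36)/2 × 0.5 = 8.9275
  [6.75→8.25]: (17.36+14.70)/2 × 1.5 = 24.045
  Sum = 204.27 mcg/mL·hr
IV tail: 14.70/0.111 = 132.432; AUC_iv,0→∞ = 204.27 + 132.432 = 336.702 mcg/mL·hr
Trapezoidal AUC_0→9.5 (intramuscular injection):
  [0→4]: (0.00+28.75)/2 × 4 = 57.5
  [4→6]: (28.75+28.27)/2 × 2 = 57.02
  [6→7.5]: (28.27+26.07)/2 × 1.5 = 40.755
  [7.5→8]: (26.07+25.19)/2 × 0.5 = 12.815
  [8→9.5]: (25.19+22.36)/2 × 1.5 = 35.6625
  Sum = 203.7525 mcg/mL·hr
intramuscular injection tail: 22.36/0.111 = 201.441; AUC_ev,0→∞ = 203.7525 + 201.441 = 405.1935 mcg/mL·hr
F = (AUC_ev/D_ev)/(AUC_iv/D_iv) = (405.1935/625)/(336.702/250) = 0.6483096/1.346808 = 0.4814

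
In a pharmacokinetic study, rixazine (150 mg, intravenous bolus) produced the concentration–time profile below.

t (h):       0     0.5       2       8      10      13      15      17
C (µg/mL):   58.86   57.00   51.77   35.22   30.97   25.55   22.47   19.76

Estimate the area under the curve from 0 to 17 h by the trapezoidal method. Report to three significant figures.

Trapezoidal AUC_0→17:
  [0→0.5]: (58.86+57.00)/2 × 0.5 = 28.965
  [0.5→2]: (57.00+51.77)/2 × 1.5 = 81.5775
  [2→8]: (51.77+35.22)/2 × 6 = 260.97
  [8→10]: (35.22+30.97)/2 × 2 = 66.19
  [10→13]: (30.97+25.55)/2 × 3 = 84.78
  [13→15]: (25.55+22.47)/2 × 2 = 48.02
  [15→17]: (22.47+19.76)/2 × 2 = 42.23
  Sum = 612.7325 µg/mL·h

AUC = 613 µg/mL·h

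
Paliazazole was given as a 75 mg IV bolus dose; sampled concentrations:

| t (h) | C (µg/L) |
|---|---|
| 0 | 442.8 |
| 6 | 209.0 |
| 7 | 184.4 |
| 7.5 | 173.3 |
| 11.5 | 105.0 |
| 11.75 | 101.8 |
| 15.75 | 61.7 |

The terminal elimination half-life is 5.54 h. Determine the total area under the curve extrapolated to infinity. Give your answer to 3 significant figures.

Trapezoidal AUC_0→15.75:
  [0→6]: (442.8+209.0)/2 × 6 = 1955.4
  [6→7]: (209.0+184.4)/2 × 1 = 196.7
  [7→7.5]: (184.4+173.3)/2 × 0.5 = 89.425
  [7.5→11.5]: (173.3+105.0)/2 × 4 = 556.6
  [11.5→11.75]: (105.0+101.8)/2 × 0.25 = 25.85
  [11.75→15.75]: (101.8+61.7)/2 × 4 = 327.0
  Sum = 3150.975 µg/L·h
k_e = ln2 / t½ = 0.693147 / 5.54 = 0.1251 h^-1
Extrapolated tail: C_last / k_e = 61.7 / 0.1251 = 493.205
AUC_0→∞ = 3150.975 + 493.205 = 3644.18 µg/L·h

AUC = 3640 µg/L·h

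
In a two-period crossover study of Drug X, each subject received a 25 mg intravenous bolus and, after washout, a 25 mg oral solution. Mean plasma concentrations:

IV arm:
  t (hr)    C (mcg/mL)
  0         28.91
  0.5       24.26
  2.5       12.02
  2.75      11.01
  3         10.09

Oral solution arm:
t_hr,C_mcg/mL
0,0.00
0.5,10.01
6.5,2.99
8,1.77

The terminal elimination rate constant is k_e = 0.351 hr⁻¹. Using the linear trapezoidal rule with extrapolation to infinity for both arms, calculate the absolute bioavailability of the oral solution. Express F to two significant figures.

F = 0.60

Trapezoidal AUC_0→3 (IV):
  [0→0.5]: (28.91+24.26)/2 × 0.5 = 13.2925
  [0.5→2.5]: (24.26+12.02)/2 × 2 = 36.28
  [2.5→2.75]: (12.02+11.01)/2 × 0.25 = 2.87875
  [2.75→3]: (11.01+10.09)/2 × 0.25 = 2.6375
  Sum = 55.08875 mcg/mL·hr
IV tail: 10.09/0.351 = 28.746; AUC_iv,0→∞ = 55.08875 + 28.746 = 83.83475 mcg/mL·hr
Trapezoidal AUC_0→8 (oral solution):
  [0→0.5]: (0.00+10.01)/2 × 0.5 = 2.5025
  [0.5→6.5]: (10.01+2.99)/2 × 6 = 39.0
  [6.5→8]: (2.99+1.77)/2 × 1.5 = 3.57
  Sum = 45.0725 mcg/mL·hr
oral solution tail: 1.77/0.351 = 5.043; AUC_ev,0→∞ = 45.0725 + 5.043 = 50.1155 mcg/mL·hr
F = (AUC_ev/D_ev)/(AUC_iv/D_iv) = (50.1155/25)/(83.83475/25) = 2.00462/3.35339 = 0.5978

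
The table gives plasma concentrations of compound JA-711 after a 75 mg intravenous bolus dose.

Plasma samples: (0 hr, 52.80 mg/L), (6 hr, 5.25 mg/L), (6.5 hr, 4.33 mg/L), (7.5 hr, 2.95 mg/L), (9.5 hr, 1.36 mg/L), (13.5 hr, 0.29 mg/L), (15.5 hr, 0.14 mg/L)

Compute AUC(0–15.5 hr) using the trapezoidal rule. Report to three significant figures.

Trapezoidal AUC_0→15.5:
  [0→6]: (52.80+5.25)/2 × 6 = 174.15
  [6→6.5]: (5.25+4.33)/2 × 0.5 = 2.395
  [6.5→7.5]: (4.33+2.95)/2 × 1 = 3.64
  [7.5→9.5]: (2.95+1.36)/2 × 2 = 4.31
  [9.5→13.5]: (1.36+0.29)/2 × 4 = 3.3
  [13.5→15.5]: (0.29+0.14)/2 × 2 = 0.43
  Sum = 188.225 mg/L·hr

AUC = 188 mg/L·hr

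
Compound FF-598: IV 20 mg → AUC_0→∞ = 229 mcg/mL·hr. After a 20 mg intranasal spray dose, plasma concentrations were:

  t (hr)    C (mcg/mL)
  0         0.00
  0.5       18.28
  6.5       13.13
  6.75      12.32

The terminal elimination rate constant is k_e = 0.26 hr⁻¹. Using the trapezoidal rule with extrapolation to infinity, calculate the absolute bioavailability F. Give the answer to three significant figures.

F = 0.652

Trapezoidal AUC_0→6.75 (intranasal spray):
  [0→0.5]: (0.00+18.28)/2 × 0.5 = 4.57
  [0.5→6.5]: (18.28+13.13)/2 × 6 = 94.23
  [6.5→6.75]: (13.13+12.32)/2 × 0.25 = 3.18125
  Sum = 101.98125 mcg/mL·hr
Tail: C_last/k_e = 12.32/0.26 = 47.385
AUC_0→∞ (intranasal spray) = 101.98125 + 47.385 = 149.36625 mcg/mL·hr
F = (AUC_ev/D_ev)/(AUC_iv/D_iv) = (149.36625/20)/(229/20) = 7.4683125/11.45 = 0.6523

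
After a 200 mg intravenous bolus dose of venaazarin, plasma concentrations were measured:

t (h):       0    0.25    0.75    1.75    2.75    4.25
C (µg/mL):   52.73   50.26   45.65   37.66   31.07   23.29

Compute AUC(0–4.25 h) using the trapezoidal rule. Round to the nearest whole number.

Trapezoidal AUC_0→4.25:
  [0→0.25]: (52.73+50.26)/2 × 0.25 = 12.87375
  [0.25→0.75]: (50.26+45.65)/2 × 0.5 = 23.9775
  [0.75→1.75]: (45.65+37.66)/2 × 1 = 41.655
  [1.75→2.75]: (37.66+31.07)/2 × 1 = 34.365
  [2.75→4.25]: (31.07+23.29)/2 × 1.5 = 40.77
  Sum = 153.64125 µg/mL·h

AUC = 154 µg/mL·h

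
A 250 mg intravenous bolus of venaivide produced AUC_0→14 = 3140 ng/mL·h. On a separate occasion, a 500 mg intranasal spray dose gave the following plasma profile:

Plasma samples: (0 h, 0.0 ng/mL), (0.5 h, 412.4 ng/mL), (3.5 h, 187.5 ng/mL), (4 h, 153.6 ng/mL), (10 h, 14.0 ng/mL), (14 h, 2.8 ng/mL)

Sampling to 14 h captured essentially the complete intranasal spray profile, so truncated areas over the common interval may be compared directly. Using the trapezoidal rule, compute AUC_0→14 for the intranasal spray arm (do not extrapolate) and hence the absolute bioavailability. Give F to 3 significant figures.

F = 0.259

Trapezoidal AUC_0→14 (intranasal spray):
  [0→0.5]: (0.0+412.4)/2 × 0.5 = 103.1
  [0.5→3.5]: (412.4+187.5)/2 × 3 = 899.85
  [3.5→4]: (187.5+153.6)/2 × 0.5 = 85.275
  [4→10]: (153.6+14.0)/2 × 6 = 502.8
  [10→14]: (14.0+2.8)/2 × 4 = 33.6
  Sum = 1624.625 ng/mL·h
F = (AUC_ev/D_ev)/(AUC_iv/D_iv) = (1624.625/500)/(3140/250) = 3.24925/12.56 = 0.2587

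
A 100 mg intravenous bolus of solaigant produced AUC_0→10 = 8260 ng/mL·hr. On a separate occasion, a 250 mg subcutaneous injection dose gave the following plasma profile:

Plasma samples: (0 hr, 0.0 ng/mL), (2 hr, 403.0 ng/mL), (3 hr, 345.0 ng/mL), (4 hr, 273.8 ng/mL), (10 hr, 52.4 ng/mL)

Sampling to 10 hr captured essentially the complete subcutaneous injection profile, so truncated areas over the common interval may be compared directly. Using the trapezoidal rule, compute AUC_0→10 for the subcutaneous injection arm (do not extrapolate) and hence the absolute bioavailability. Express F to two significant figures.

Trapezoidal AUC_0→10 (subcutaneous injection):
  [0→2]: (0.0+403.0)/2 × 2 = 403.0
  [2→3]: (403.0+345.0)/2 × 1 = 374.0
  [3→4]: (345.0+273.8)/2 × 1 = 309.4
  [4→10]: (273.8+52.4)/2 × 6 = 978.6
  Sum = 2065.0 ng/mL·hr
F = (AUC_ev/D_ev)/(AUC_iv/D_iv) = (2065.0/250)/(8260/100) = 8.26/82.6 = 0.1000

F = 0.10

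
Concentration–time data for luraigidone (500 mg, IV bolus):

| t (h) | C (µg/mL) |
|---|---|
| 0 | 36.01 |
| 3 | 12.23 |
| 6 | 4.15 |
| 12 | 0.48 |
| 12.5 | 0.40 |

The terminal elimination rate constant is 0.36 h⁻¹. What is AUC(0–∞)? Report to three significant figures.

Trapezoidal AUC_0→12.5:
  [0→3]: (36.01+12.23)/2 × 3 = 72.36
  [3→6]: (12.23+4.15)/2 × 3 = 24.57
  [6→12]: (4.15+0.48)/2 × 6 = 13.89
  [12→12.5]: (0.48+0.40)/2 × 0.5 = 0.22
  Sum = 111.04 µg/mL·h
Extrapolated tail: C_last / k_e = 0.40 / 0.36 = 1.111
AUC_0→∞ = 111.04 + 1.111 = 112.151 µg/mL·h

AUC = 112 µg/mL·h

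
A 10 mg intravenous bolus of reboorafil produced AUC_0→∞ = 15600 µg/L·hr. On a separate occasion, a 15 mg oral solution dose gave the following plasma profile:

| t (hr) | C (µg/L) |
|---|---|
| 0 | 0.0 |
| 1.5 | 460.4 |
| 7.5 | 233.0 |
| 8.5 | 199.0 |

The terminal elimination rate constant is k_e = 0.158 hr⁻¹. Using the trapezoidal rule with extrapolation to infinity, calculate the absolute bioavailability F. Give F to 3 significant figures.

Trapezoidal AUC_0→8.5 (oral solution):
  [0→1.5]: (0.0+460.4)/2 × 1.5 = 345.3
  [1.5→7.5]: (460.4+233.0)/2 × 6 = 2080.2
  [7.5→8.5]: (233.0+199.0)/2 × 1 = 216.0
  Sum = 2641.5 µg/L·hr
Tail: C_last/k_e = 199.0/0.158 = 1259.494
AUC_0→∞ (oral solution) = 2641.5 + 1259.494 = 3900.994 µg/L·hr
F = (AUC_ev/D_ev)/(AUC_iv/D_iv) = (3900.994/15)/(15600/10) = 260.066/1560 = 0.1667

F = 0.167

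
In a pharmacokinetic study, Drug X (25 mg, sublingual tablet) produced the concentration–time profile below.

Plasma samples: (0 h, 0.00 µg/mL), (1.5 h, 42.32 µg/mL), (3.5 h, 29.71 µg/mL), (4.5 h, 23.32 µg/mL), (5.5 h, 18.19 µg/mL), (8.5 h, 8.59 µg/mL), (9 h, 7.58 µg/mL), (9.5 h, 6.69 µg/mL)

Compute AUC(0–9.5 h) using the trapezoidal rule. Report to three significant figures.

AUC = 199 µg/mL·h

Trapezoidal AUC_0→9.5:
  [0→1.5]: (0.00+42.32)/2 × 1.5 = 31.74
  [1.5→3.5]: (42.32+29.71)/2 × 2 = 72.03
  [3.5→4.5]: (29.71+23.32)/2 × 1 = 26.515
  [4.5→5.5]: (23.32+18.19)/2 × 1 = 20.755
  [5.5→8.5]: (18.19+8.59)/2 × 3 = 40.17
  [8.5→9]: (8.59+7.58)/2 × 0.5 = 4.0425
  [9→9.5]: (7.58+6.69)/2 × 0.5 = 3.5675
  Sum = 198.82 µg/mL·h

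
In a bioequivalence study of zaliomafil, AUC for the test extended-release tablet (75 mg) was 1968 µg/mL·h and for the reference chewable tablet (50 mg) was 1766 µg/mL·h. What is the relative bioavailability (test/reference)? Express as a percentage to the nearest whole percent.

F_rel = (AUC_test/D_test) / (AUC_ref/D_ref)
      = (1968/75) / (1766/50)
      = 26.24 / 35.32 = 0.7429 = 74.29%

F_rel = 74%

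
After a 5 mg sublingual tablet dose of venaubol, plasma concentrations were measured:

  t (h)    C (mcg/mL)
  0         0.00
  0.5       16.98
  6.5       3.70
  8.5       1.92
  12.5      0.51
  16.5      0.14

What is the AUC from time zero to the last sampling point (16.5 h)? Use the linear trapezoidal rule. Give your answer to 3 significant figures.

AUC = 78.1 mcg/mL·h

Trapezoidal AUC_0→16.5:
  [0→0.5]: (0.00+16.98)/2 × 0.5 = 4.245
  [0.5→6.5]: (16.98+3.70)/2 × 6 = 62.04
  [6.5→8.5]: (3.70+1.92)/2 × 2 = 5.62
  [8.5→12.5]: (1.92+0.51)/2 × 4 = 4.86
  [12.5→16.5]: (0.51+0.14)/2 × 4 = 1.3
  Sum = 78.065 mcg/mL·h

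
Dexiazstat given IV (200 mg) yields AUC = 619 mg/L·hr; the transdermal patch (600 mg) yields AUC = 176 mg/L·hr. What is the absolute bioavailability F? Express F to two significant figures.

F = 0.095

F = (AUC_ev / D_ev) / (AUC_iv / D_iv)
  = (176/600) / (619/200)
  = 0.293333 / 3.095 = 0.0948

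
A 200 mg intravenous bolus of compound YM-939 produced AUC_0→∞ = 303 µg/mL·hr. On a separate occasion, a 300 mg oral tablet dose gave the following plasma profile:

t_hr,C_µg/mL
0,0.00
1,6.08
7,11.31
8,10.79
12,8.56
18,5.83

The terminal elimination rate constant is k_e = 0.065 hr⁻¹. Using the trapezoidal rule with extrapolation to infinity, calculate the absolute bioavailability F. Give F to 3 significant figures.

F = 0.523

Trapezoidal AUC_0→18 (oral tablet):
  [0→1]: (0.00+6.08)/2 × 1 = 3.04
  [1→7]: (6.08+11.31)/2 × 6 = 52.17
  [7→8]: (11.31+10.79)/2 × 1 = 11.05
  [8→12]: (10.79+8.56)/2 × 4 = 38.7
  [12→18]: (8.56+5.83)/2 × 6 = 43.17
  Sum = 148.13 µg/mL·hr
Tail: C_last/k_e = 5.83/0.065 = 89.692
AUC_0→∞ (oral tablet) = 148.13 + 89.692 = 237.822 µg/mL·hr
F = (AUC_ev/D_ev)/(AUC_iv/D_iv) = (237.822/300)/(303/200) = 0.79274/1.515 = 0.5233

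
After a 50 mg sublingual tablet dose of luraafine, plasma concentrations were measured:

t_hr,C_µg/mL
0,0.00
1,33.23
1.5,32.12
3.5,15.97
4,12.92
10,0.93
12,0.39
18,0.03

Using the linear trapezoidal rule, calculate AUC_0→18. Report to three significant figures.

Trapezoidal AUC_0→18:
  [0→1]: (0.00+33.23)/2 × 1 = 16.615
  [1→1.5]: (33.23+32.12)/2 × 0.5 = 16.3375
  [1.5→3.5]: (32.12+15.97)/2 × 2 = 48.09
  [3.5→4]: (15.97+12.92)/2 × 0.5 = 7.2225
  [4→10]: (12.92+0.93)/2 × 6 = 41.55
  [10→12]: (0.93+0.39)/2 × 2 = 1.32
  [12→18]: (0.39+0.03)/2 × 6 = 1.26
  Sum = 132.395 µg/mL·hr

AUC = 132 µg/mL·hr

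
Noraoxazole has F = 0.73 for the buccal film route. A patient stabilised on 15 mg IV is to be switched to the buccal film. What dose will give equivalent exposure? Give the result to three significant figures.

For equal systemic exposure: F × D_ev = D_iv
D_ev = D_iv / F = 15 / 0.73 = 20.5479 mg

D_buccal = 20.5 mg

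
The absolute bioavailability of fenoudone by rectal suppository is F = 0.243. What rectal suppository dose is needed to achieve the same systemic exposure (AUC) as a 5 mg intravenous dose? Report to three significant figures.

For equal systemic exposure: F × D_ev = D_iv
D_ev = D_iv / F = 5 / 0.243 = 20.5761 mg

D_rectal = 20.6 mg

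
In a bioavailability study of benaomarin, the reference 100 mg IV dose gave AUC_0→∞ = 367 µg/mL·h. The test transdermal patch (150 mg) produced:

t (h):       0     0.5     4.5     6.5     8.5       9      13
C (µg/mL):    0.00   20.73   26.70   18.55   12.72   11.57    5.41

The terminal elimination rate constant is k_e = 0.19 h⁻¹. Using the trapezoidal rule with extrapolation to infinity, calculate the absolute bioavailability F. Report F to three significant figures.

F = 0.445

Trapezoidal AUC_0→13 (transdermal patch):
  [0→0.5]: (0.00+20.73)/2 × 0.5 = 5.1825
  [0.5→4.5]: (20.73+26.70)/2 × 4 = 94.86
  [4.5→6.5]: (26.70+18.55)/2 × 2 = 45.25
  [6.5→8.5]: (18.55+12.72)/2 × 2 = 31.27
  [8.5→9]: (12.72+11.57)/2 × 0.5 = 6.0725
  [9→13]: (11.57+5.41)/2 × 4 = 33.96
  Sum = 216.595 µg/mL·h
Tail: C_last/k_e = 5.41/0.19 = 28.474
AUC_0→∞ (transdermal patch) = 216.595 + 28.474 = 245.069 µg/mL·h
F = (AUC_ev/D_ev)/(AUC_iv/D_iv) = (245.069/150)/(367/100) = 1.63379/3.67 = 0.4452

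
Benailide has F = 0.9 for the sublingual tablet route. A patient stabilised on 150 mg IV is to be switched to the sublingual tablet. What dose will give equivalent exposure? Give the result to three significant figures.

D_sublingual = 167 mg

For equal systemic exposure: F × D_ev = D_iv
D_ev = D_iv / F = 150 / 0.9 = 166.667 mg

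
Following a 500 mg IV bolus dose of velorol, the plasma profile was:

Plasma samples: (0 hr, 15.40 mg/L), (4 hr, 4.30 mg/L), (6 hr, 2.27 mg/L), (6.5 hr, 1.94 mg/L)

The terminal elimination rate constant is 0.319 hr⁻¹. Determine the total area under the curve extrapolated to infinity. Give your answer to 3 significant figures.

AUC = 53.1 mg/L·hr

Trapezoidal AUC_0→6.5:
  [0→4]: (15.40+4.30)/2 × 4 = 39.4
  [4→6]: (4.30+2.27)/2 × 2 = 6.57
  [6→6.5]: (2.27+1.94)/2 × 0.5 = 1.0525
  Sum = 47.0225 mg/L·hr
Extrapolated tail: C_last / k_e = 1.94 / 0.319 = 6.082
AUC_0→∞ = 47.0225 + 6.082 = 53.1045 mg/L·hr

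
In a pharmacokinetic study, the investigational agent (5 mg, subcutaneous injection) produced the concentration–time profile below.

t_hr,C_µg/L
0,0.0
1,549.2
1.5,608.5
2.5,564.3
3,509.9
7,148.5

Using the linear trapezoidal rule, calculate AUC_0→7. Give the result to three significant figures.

Trapezoidal AUC_0→7:
  [0→1]: (0.0+549.2)/2 × 1 = 274.6
  [1→1.5]: (549.2+608.5)/2 × 0.5 = 289.425
  [1.5→2.5]: (608.5+564.3)/2 × 1 = 586.4
  [2.5→3]: (564.3+509.9)/2 × 0.5 = 268.55
  [3→7]: (509.9+148.5)/2 × 4 = 1316.8
  Sum = 2735.775 µg/L·hr

AUC = 2740 µg/L·hr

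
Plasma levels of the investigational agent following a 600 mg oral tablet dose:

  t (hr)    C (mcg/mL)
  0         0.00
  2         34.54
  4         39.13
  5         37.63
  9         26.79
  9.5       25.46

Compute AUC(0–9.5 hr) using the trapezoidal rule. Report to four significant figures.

Trapezoidal AUC_0→9.5:
  [0→2]: (0.00+34.54)/2 × 2 = 34.54
  [2→4]: (34.54+39.13)/2 × 2 = 73.67
  [4→5]: (39.13+37.63)/2 × 1 = 38.38
  [5→9]: (37.63+26.79)/2 × 4 = 128.84
  [9→9.5]: (26.79+25.46)/2 × 0.5 = 13.0625
  Sum = 288.4925 mcg/mL·hr

AUC = 288.5 mcg/mL·hr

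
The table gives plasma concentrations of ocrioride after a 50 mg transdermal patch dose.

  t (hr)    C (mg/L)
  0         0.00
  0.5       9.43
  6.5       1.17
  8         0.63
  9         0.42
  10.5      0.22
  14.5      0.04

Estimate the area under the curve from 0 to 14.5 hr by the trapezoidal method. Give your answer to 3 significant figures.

Trapezoidal AUC_0→14.5:
  [0→0.5]: (0.00+9.43)/2 × 0.5 = 2.3575
  [0.5→6.5]: (9.43+1.17)/2 × 6 = 31.8
  [6.5→8]: (1.17+0.63)/2 × 1.5 = 1.35
  [8→9]: (0.63+0.42)/2 × 1 = 0.525
  [9→10.5]: (0.42+0.22)/2 × 1.5 = 0.48
  [10.5→14.5]: (0.22+0.04)/2 × 4 = 0.52
  Sum = 37.0325 mg/L·hr

AUC = 37.0 mg/L·hr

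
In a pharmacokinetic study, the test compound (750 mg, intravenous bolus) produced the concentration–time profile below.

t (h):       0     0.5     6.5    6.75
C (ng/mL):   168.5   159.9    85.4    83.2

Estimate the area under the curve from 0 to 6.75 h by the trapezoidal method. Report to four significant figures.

Trapezoidal AUC_0→6.75:
  [0→0.5]: (168.5+159.9)/2 × 0.5 = 82.1
  [0.5→6.5]: (159.9+85.4)/2 × 6 = 735.9
  [6.5→6.75]: (85.4+83.2)/2 × 0.25 = 21.075
  Sum = 839.075 ng/mL·h

AUC = 839.1 ng/mL·h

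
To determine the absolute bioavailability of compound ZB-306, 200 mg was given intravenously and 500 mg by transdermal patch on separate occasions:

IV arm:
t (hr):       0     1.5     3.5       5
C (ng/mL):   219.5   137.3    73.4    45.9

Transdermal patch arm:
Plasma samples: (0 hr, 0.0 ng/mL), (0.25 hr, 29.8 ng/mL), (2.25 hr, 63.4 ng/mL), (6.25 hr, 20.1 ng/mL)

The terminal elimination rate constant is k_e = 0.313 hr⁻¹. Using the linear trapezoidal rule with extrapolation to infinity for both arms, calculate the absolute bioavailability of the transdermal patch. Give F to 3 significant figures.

F = 0.184

Trapezoidal AUC_0→5 (IV):
  [0→1.5]: (219.5+137.3)/2 × 1.5 = 267.6
  [1.5→3.5]: (137.3+73.4)/2 × 2 = 210.7
  [3.5→5]: (73.4+45.9)/2 × 1.5 = 89.475
  Sum = 567.775 ng/mL·hr
IV tail: 45.9/0.313 = 146.645; AUC_iv,0→∞ = 567.775 + 146.645 = 714.42 ng/mL·hr
Trapezoidal AUC_0→6.25 (transdermal patch):
  [0→0.25]: (0.0+29.8)/2 × 0.25 = 3.725
  [0.25→2.25]: (29.8+63.4)/2 × 2 = 93.2
  [2.25→6.25]: (63.4+20.1)/2 × 4 = 167.0
  Sum = 263.925 ng/mL·hr
transdermal patch tail: 20.1/0.313 = 64.217; AUC_ev,0→∞ = 263.925 + 64.217 = 328.142 ng/mL·hr
F = (AUC_ev/D_ev)/(AUC_iv/D_iv) = (328.142/500)/(714.42/200) = 0.656284/3.5721 = 0.1837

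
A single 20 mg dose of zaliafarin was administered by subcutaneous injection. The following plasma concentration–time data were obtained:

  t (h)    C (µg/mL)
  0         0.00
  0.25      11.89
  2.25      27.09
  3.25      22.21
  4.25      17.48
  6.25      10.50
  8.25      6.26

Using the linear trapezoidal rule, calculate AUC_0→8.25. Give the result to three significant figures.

AUC = 130 µg/mL·h

Trapezoidal AUC_0→8.25:
  [0→0.25]: (0.00+11.89)/2 × 0.25 = 1.48625
  [0.25→2.25]: (11.89+27.09)/2 × 2 = 38.98
  [2.25→3.25]: (27.09+22.21)/2 × 1 = 24.65
  [3.25→4.25]: (22.21+17.48)/2 × 1 = 19.845
  [4.25→6.25]: (17.48+10.50)/2 × 2 = 27.98
  [6.25→8.25]: (10.50+6.26)/2 × 2 = 16.76
  Sum = 129.70125 µg/mL·h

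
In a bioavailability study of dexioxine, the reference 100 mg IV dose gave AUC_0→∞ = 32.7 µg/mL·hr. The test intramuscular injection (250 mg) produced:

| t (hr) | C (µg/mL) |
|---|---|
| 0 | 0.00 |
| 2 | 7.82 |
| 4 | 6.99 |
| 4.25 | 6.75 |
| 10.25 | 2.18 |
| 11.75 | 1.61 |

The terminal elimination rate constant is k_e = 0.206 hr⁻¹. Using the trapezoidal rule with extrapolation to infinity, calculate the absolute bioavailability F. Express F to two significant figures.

Trapezoidal AUC_0→11.75 (intramuscular injection):
  [0→2]: (0.00+7.82)/2 × 2 = 7.82
  [2→4]: (7.82+6.99)/2 × 2 = 14.81
  [4→4.25]: (6.99+6.75)/2 × 0.25 = 1.7175
  [4.25→10.25]: (6.75+2.18)/2 × 6 = 26.79
  [10.25→11.75]: (2.18+1.61)/2 × 1.5 = 2.8425
  Sum = 53.98 µg/mL·hr
Tail: C_last/k_e = 1.61/0.206 = 7.816
AUC_0→∞ (intramuscular injection) = 53.98 + 7.816 = 61.796 µg/mL·hr
F = (AUC_ev/D_ev)/(AUC_iv/D_iv) = (61.796/250)/(32.7/100) = 0.247184/0.327 = 0.7559

F = 0.76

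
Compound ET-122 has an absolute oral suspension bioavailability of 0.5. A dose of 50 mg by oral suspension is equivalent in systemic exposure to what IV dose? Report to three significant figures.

D_iv = 25.0 mg

Systemic exposure from an extravascular dose = F × D_ev, so the equivalent IV dose is F × D_ev.
D_iv = F × D_ev = 0.5 × 50 = 25 mg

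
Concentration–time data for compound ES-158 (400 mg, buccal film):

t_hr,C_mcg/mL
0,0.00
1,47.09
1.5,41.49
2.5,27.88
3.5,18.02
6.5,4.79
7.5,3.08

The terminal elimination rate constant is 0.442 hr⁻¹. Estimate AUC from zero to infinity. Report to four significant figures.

AUC = 148.4 mcg/mL·hr

Trapezoidal AUC_0→7.5:
  [0→1]: (0.00+47.09)/2 × 1 = 23.545
  [1→1.5]: (47.09+41.49)/2 × 0.5 = 22.145
  [1.5→2.5]: (41.49+27.88)/2 × 1 = 34.685
  [2.5→3.5]: (27.88+18.02)/2 × 1 = 22.95
  [3.5→6.5]: (18.02+4.79)/2 × 3 = 34.215
  [6.5→7.5]: (4.79+3.08)/2 × 1 = 3.935
  Sum = 141.475 mcg/mL·hr
Extrapolated tail: C_last / k_e = 3.08 / 0.442 = 6.968
AUC_0→∞ = 141.475 + 6.968 = 148.443 mcg/mL·hr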